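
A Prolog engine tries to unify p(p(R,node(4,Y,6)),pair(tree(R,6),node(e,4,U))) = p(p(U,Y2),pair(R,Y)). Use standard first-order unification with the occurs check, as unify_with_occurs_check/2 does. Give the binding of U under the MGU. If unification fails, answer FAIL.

FAIL

Decompose p/2: p(R,node(4,Y,6)) = p(U,Y2),  pair(tree(R,6),node(e,4,U)) = pair(R,Y).
Decompose p/2: R = U,  node(4,Y,6) = Y2.
Bind R := U; substituting into the one remaining equation that mentions R gives: pair(tree(U,6),node(e,4,U)) = pair(U,Y).
Bind Y2 := node(4,Y,6); no other remaining equation mentions Y2.
Decompose pair/2: tree(U,6) = U,  node(e,4,U) = Y.
Occurs check fails: U occurs in tree(U,6); the equation U = tree(U,6) has no finite solution.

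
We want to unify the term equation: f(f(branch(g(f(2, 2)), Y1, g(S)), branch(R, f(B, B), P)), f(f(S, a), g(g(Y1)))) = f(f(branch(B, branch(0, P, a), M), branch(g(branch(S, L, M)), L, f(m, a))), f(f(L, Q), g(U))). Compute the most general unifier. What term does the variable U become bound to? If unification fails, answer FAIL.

g(branch(0, f(m, a), a))

Decompose f/2: f(branch(g(f(2, 2)), Y1, g(S)), branch(R, f(B, B), P)) = f(branch(B, branch(0, P, a), M), branch(g(branch(S, L, M)), L, f(m, a))),  f(f(S, a), g(g(Y1))) = f(f(L, Q), g(U)).
Decompose f/2: branch(g(f(2, 2)), Y1, g(S)) = branch(B, branch(0, P, a), M),  branch(R, f(B, B), P) = branch(g(branch(S, L, M)), L, f(m, a)).
Decompose branch/3: g(f(2, 2)) = B,  Y1 = branch(0, P, a),  g(S) = M.
Bind B := g(f(2, 2)); substituting into the one remaining equation that mentions B gives: branch(R, f(g(f(2, 2)), g(f(2, 2))), P) = branch(g(branch(S, L, M)), L, f(m, a)).
Bind Y1 := branch(0, P, a); substituting into the one remaining equation that mentions Y1 gives: f(f(S, a), g(g(branch(0, P, a)))) = f(f(L, Q), g(U)).
Bind M := g(S); substituting into the one remaining equation that mentions M gives: branch(R, f(g(f(2, 2)), g(f(2, 2))), P) = branch(g(branch(S, L, g(S))), L, f(m, a)).
Decompose branch/3: R = g(branch(S, L, g(S))),  f(g(f(2, 2)), g(f(2, 2))) = L,  P = f(m, a).
Bind R := g(branch(S, L, g(S))); no other remaining equation mentions R.
Bind L := f(g(f(2, 2)), g(f(2, 2))); substituting into the one remaining equation that mentions L gives: f(f(S, a), g(g(branch(0, P, a)))) = f(f(f(g(f(2, 2)), g(f(2, 2))), Q), g(U)). Substituting into the earlier binding gives R := g(branch(S, f(g(f(2, 2)), g(f(2, 2))), g(S))).
Bind P := f(m, a); substituting into the remaining equation gives: f(f(S, a), g(g(branch(0, f(m, a), a)))) = f(f(f(g(f(2, 2)), g(f(2, 2))), Q), g(U)). Substituting into the earlier binding gives Y1 := branch(0, f(m, a), a).
Decompose f/2: f(S, a) = f(f(g(f(2, 2)), g(f(2, 2))), Q),  g(g(branch(0, f(m, a), a))) = g(U).
Decompose f/2: S = f(g(f(2, 2)), g(f(2, 2))),  a = Q.
Bind S := f(g(f(2, 2)), g(f(2, 2))); no other remaining equation mentions S. Substituting into the earlier bindings gives M := g(f(g(f(2, 2)), g(f(2, 2)))), R := g(branch(f(g(f(2, 2)), g(f(2, 2))), f(g(f(2, 2)), g(f(2, 2))), g(f(g(f(2, 2)), g(f(2, 2)))))).
Bind Q := a; no other remaining equation mentions Q.
Decompose g/1: g(branch(0, f(m, a), a)) = U.
Bind U := g(branch(0, f(m, a), a)).
MGU = { B := g(f(2, 2)), Y1 := branch(0, f(m, a), a), M := g(f(g(f(2, 2)), g(f(2, 2)))), R := g(branch(f(g(f(2, 2)), g(f(2, 2))), f(g(f(2, 2)), g(f(2, 2))), g(f(g(f(2, 2)), g(f(2, 2)))))), L := f(g(f(2, 2)), g(f(2, 2))), P := f(m, a), S := f(g(f(2, 2)), g(f(2, 2))), Q := a, U := g(branch(0, f(m, a), a)) }, so U := g(branch(0, f(m, a), a)).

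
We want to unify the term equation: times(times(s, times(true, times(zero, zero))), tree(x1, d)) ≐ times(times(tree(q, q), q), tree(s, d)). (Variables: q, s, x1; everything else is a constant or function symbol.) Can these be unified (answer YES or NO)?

Decompose times/2: times(s, times(true, times(zero, zero))) ≐ times(tree(q, q), q),  tree(x1, d) ≐ tree(s, d).
Decompose times/2: s ≐ tree(q, q),  times(true, times(zero, zero)) ≐ q.
Bind s := tree(q, q); substituting into the one remaining equation that mentions s gives: tree(x1, d) ≐ tree(tree(q, q), d).
Bind q := times(true, times(zero, zero)); substituting into the remaining equation gives: tree(x1, d) ≐ tree(tree(times(true, times(zero, zero)), times(true, times(zero, zero))), d). Substituting into the earlier binding gives s := tree(times(true, times(zero, zero)), times(true, times(zero, zero))).
Decompose tree/2: x1 ≐ tree(times(true, times(zero, zero)), times(true, times(zero, zero))),  d ≐ d.
Bind x1 := tree(times(true, times(zero, zero)), times(true, times(zero, zero))); no other remaining equation mentions x1.
Delete trivial equation d ≐ d.
No equations remain and no clash or occurs-check failure arose, so a unifier exists.

YES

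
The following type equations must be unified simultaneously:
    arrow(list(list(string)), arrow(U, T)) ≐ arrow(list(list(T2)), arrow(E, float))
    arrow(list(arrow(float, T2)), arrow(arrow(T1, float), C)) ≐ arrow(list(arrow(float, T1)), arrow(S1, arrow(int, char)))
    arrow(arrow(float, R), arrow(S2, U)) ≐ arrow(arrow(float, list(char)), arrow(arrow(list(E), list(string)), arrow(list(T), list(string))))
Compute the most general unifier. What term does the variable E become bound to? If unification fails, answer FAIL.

arrow(list(float), list(string))

Decompose arrow/2: list(list(string)) ≐ list(list(T2)),  arrow(U, T) ≐ arrow(E, float).
Decompose list/1: list(string) ≐ list(T2).
Decompose list/1: string ≐ T2.
Bind T2 := string; substituting into the one remaining equation that mentions T2 gives: arrow(list(arrow(float, string)), arrow(arrow(T1, float), C)) ≐ arrow(list(arrow(float, T1)), arrow(S1, arrow(int, char))).
Decompose arrow/2: U ≐ E,  T ≐ float.
Bind U := E; substituting into the one remaining equation that mentions U gives: arrow(arrow(float, R), arrow(S2, E)) ≐ arrow(arrow(float, list(char)), arrow(arrow(list(E), list(string)), arrow(list(T), list(string)))).
Bind T := float; substituting into the one remaining equation that mentions T gives: arrow(arrow(float, R), arrow(S2, E)) ≐ arrow(arrow(float, list(char)), arrow(arrow(list(E), list(string)), arrow(list(float), list(string)))).
Decompose arrow/2: list(arrow(float, string)) ≐ list(arrow(float, T1)),  arrow(arrow(T1, float), C) ≐ arrow(S1, arrow(int, char)).
Decompose list/1: arrow(float, string) ≐ arrow(float, T1).
Decompose arrow/2: float ≐ float,  string ≐ T1.
Delete trivial equation float ≐ float.
Bind T1 := string; substituting into the one remaining equation that mentions T1 gives: arrow(arrow(string, float), C) ≐ arrow(S1, arrow(int, char)).
Decompose arrow/2: arrow(string, float) ≐ S1,  C ≐ arrow(int, char).
Bind S1 := arrow(string, float); no other remaining equation mentions S1.
Bind C := arrow(int, char); no other remaining equation mentions C.
Decompose arrow/2: arrow(float, R) ≐ arrow(float, list(char)),  arrow(S2, E) ≐ arrow(arrow(list(E), list(string)), arrow(list(float), list(string))).
Decompose arrow/2: float ≐ float,  R ≐ list(char).
Delete trivial equation float ≐ float.
Bind R := list(char); no other remaining equation mentions R.
Decompose arrow/2: S2 ≐ arrow(list(E), list(string)),  E ≐ arrow(list(float), list(string)).
Bind S2 := arrow(list(E), list(string)); no other remaining equation mentions S2.
Bind E := arrow(list(float), list(string)). Substituting into the earlier bindings gives U := arrow(list(float), list(string)), S2 := arrow(list(arrow(list(float), list(string))), list(string)).
MGU = { T2 ↦ string, U ↦ arrow(list(float), list(string)), T ↦ float, T1 ↦ string, S1 ↦ arrow(string, float), C ↦ arrow(int, char), R ↦ list(char), S2 ↦ arrow(list(arrow(list(float), list(string))), list(string)), E ↦ arrow(list(float), list(string)) }, so E ↦ arrow(list(float), list(string)).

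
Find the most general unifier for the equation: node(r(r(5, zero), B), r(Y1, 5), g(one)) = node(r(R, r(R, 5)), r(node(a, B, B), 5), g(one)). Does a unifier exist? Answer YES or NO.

YES

Decompose node/3: r(r(5, zero), B) = r(R, r(R, 5)),  r(Y1, 5) = r(node(a, B, B), 5),  g(one) = g(one).
Decompose r/2: r(5, zero) = R,  B = r(R, 5).
Bind R := r(5, zero); substituting into the one remaining equation that mentions R gives: B = r(r(5, zero), 5).
Bind B := r(r(5, zero), 5); substituting into the one remaining equation that mentions B gives: r(Y1, 5) = r(node(a, r(r(5, zero), 5), r(r(5, zero), 5)), 5).
Decompose r/2: Y1 = node(a, r(r(5, zero), 5), r(r(5, zero), 5)),  5 = 5.
Bind Y1 := node(a, r(r(5, zero), 5), r(r(5, zero), 5)); no other remaining equation mentions Y1.
Delete trivial equation 5 = 5.
Delete trivial equation g(one) = g(one).
No equations remain and no clash or occurs-check failure arose, so a unifier exists.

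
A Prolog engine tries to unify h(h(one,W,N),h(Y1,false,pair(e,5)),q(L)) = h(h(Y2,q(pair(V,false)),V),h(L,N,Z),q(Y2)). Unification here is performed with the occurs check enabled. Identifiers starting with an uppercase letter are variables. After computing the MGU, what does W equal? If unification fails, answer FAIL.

q(pair(false,false))

Decompose h/3: h(one,W,N) = h(Y2,q(pair(V,false)),V),  h(Y1,false,pair(e,5)) = h(L,N,Z),  q(L) = q(Y2).
Decompose h/3: one = Y2,  W = q(pair(V,false)),  N = V.
Bind Y2 := one; substituting into the one remaining equation that mentions Y2 gives: q(L) = q(one).
Bind W := q(pair(V,false)); no other remaining equation mentions W.
Bind N := V; substituting into the one remaining equation that mentions N gives: h(Y1,false,pair(e,5)) = h(L,V,Z).
Decompose h/3: Y1 = L,  false = V,  pair(e,5) = Z.
Bind Y1 := L; no other remaining equation mentions Y1.
Bind V := false; no other remaining equation mentions V. Substituting into the earlier bindings gives W := q(pair(false,false)), N := false.
Bind Z := pair(e,5); no other remaining equation mentions Z.
Decompose q/1: L = one.
Bind L := one. Substituting into the earlier binding gives Y1 := one.
MGU = { Y2 = one, W = q(pair(false,false)), N = false, Y1 = one, V = false, Z = pair(e,5), L = one }, so W = q(pair(false,false)).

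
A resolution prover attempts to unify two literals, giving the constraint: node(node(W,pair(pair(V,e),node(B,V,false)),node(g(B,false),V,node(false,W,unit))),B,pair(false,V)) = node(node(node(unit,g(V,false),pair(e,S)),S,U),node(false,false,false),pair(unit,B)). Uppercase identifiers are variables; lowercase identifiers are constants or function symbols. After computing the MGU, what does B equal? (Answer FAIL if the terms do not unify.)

Decompose node/3: node(W,pair(pair(V,e),node(B,V,false)),node(g(B,false),V,node(false,W,unit))) = node(node(unit,g(V,false),pair(e,S)),S,U),  B = node(false,false,false),  pair(false,V) = pair(unit,B).
Decompose node/3: W = node(unit,g(V,false),pair(e,S)),  pair(pair(V,e),node(B,V,false)) = S,  node(g(B,false),V,node(false,W,unit)) = U.
Bind W := node(unit,g(V,false),pair(e,S)); substituting into the one remaining equation that mentions W gives: node(g(B,false),V,node(false,node(unit,g(V,false),pair(e,S)),unit)) = U.
Bind S := pair(pair(V,e),node(B,V,false)); substituting into the one remaining equation that mentions S gives: node(g(B,false),V,node(false,node(unit,g(V,false),pair(e,pair(pair(V,e),node(B,V,false)))),unit)) = U. Substituting into the earlier binding gives W := node(unit,g(V,false),pair(e,pair(pair(V,e),node(B,V,false)))).
Bind U := node(g(B,false),V,node(false,node(unit,g(V,false),pair(e,pair(pair(V,e),node(B,V,false)))),unit)); no other remaining equation mentions U.
Bind B := node(false,false,false); substituting into the remaining equation gives: pair(false,V) = pair(unit,node(false,false,false)). Substituting into the earlier bindings gives W := node(unit,g(V,false),pair(e,pair(pair(V,e),node(node(false,false,false),V,false)))), S := pair(pair(V,e),node(node(false,false,false),V,false)), U := node(g(node(false,false,false),false),V,node(false,node(unit,g(V,false),pair(e,pair(pair(V,e),node(node(false,false,false),V,false)))),unit)).
Decompose pair/2: false = unit,  V = node(false,false,false).
Clash: constants false and unit differ; no unifier exists.

FAIL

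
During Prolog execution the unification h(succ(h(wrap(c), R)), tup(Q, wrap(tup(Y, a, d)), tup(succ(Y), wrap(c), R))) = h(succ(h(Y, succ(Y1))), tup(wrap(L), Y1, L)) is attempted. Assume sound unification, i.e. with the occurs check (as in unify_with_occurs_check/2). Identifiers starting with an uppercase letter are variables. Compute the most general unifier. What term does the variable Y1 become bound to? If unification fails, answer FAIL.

Decompose h/2: succ(h(wrap(c), R)) = succ(h(Y, succ(Y1))),  tup(Q, wrap(tup(Y, a, d)), tup(succ(Y), wrap(c), R)) = tup(wrap(L), Y1, L).
Decompose succ/1: h(wrap(c), R) = h(Y, succ(Y1)).
Decompose h/2: wrap(c) = Y,  R = succ(Y1).
Bind Y := wrap(c); substituting into the one remaining equation that mentions Y gives: tup(Q, wrap(tup(wrap(c), a, d)), tup(succ(wrap(c)), wrap(c), R)) = tup(wrap(L), Y1, L).
Bind R := succ(Y1); substituting into the remaining equation gives: tup(Q, wrap(tup(wrap(c), a, d)), tup(succ(wrap(c)), wrap(c), succ(Y1))) = tup(wrap(L), Y1, L).
Decompose tup/3: Q = wrap(L),  wrap(tup(wrap(c), a, d)) = Y1,  tup(succ(wrap(c)), wrap(c), succ(Y1)) = L.
Bind Q := wrap(L); no other remaining equation mentions Q.
Bind Y1 := wrap(tup(wrap(c), a, d)); substituting into the remaining equation gives: tup(succ(wrap(c)), wrap(c), succ(wrap(tup(wrap(c), a, d)))) = L. Substituting into the earlier binding gives R := succ(wrap(tup(wrap(c), a, d))).
Bind L := tup(succ(wrap(c)), wrap(c), succ(wrap(tup(wrap(c), a, d)))). Substituting into the earlier binding gives Q := wrap(tup(succ(wrap(c)), wrap(c), succ(wrap(tup(wrap(c), a, d))))).
MGU = { Y = wrap(c), R = succ(wrap(tup(wrap(c), a, d))), Q = wrap(tup(succ(wrap(c)), wrap(c), succ(wrap(tup(wrap(c), a, d))))), Y1 = wrap(tup(wrap(c), a, d)), L = tup(succ(wrap(c)), wrap(c), succ(wrap(tup(wrap(c), a, d)))) }, so Y1 = wrap(tup(wrap(c), a, d)).

wrap(tup(wrap(c), a, d))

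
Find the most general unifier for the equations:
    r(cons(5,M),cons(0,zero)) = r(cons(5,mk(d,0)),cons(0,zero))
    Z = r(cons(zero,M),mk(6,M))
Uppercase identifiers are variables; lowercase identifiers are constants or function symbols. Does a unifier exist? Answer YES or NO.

YES

Decompose r/2: cons(5,M) = cons(5,mk(d,0)),  cons(0,zero) = cons(0,zero).
Decompose cons/2: 5 = 5,  M = mk(d,0).
Delete trivial equation 5 = 5.
Bind M := mk(d,0); substituting into the one remaining equation that mentions M gives: Z = r(cons(zero,mk(d,0)),mk(6,mk(d,0))).
Delete trivial equation cons(0,zero) = cons(0,zero).
Bind Z := r(cons(zero,mk(d,0)),mk(6,mk(d,0))).
No equations remain and no clash or occurs-check failure arose, so a unifier exists.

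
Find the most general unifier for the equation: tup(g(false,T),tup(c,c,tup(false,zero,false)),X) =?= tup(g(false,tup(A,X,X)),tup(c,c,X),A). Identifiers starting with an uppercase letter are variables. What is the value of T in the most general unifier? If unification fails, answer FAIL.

tup(tup(false,zero,false),tup(false,zero,false),tup(false,zero,false))

Decompose tup/3: g(false,T) =?= g(false,tup(A,X,X)),  tup(c,c,tup(false,zero,false)) =?= tup(c,c,X),  X =?= A.
Decompose g/2: false =?= false,  T =?= tup(A,X,X).
Delete trivial equation false =?= false.
Bind T := tup(A,X,X); no other remaining equation mentions T.
Decompose tup/3: c =?= c,  c =?= c,  tup(false,zero,false) =?= X.
Delete trivial equation c =?= c.
Delete trivial equation c =?= c.
Bind X := tup(false,zero,false); substituting into the remaining equation gives: tup(false,zero,false) =?= A. Substituting into the earlier binding gives T := tup(A,tup(false,zero,false),tup(false,zero,false)).
Bind A := tup(false,zero,false). Substituting into the earlier binding gives T := tup(tup(false,zero,false),tup(false,zero,false),tup(false,zero,false)).
MGU = { T := tup(tup(false,zero,false),tup(false,zero,false),tup(false,zero,false)), X := tup(false,zero,false), A := tup(false,zero,false) }, so T := tup(tup(false,zero,false),tup(false,zero,false),tup(false,zero,false)).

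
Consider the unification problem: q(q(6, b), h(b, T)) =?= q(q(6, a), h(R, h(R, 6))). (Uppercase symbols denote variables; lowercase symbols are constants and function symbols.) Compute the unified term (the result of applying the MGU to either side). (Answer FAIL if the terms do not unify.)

FAIL

Decompose q/2: q(6, b) =?= q(6, a),  h(b, T) =?= h(R, h(R, 6)).
Decompose q/2: 6 =?= 6,  b =?= a.
Delete trivial equation 6 =?= 6.
Clash: constants b and a differ; no unifier exists.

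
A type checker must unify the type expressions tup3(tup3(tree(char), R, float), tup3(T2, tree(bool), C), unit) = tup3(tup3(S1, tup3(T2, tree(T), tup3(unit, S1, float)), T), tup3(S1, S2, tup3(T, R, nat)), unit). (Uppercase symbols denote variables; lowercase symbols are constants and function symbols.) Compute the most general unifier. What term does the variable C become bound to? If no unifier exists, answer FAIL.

Decompose tup3/3: tup3(tree(char), R, float) = tup3(S1, tup3(T2, tree(T), tup3(unit, S1, float)), T),  tup3(T2, tree(bool), C) = tup3(S1, S2, tup3(T, R, nat)),  unit = unit.
Decompose tup3/3: tree(char) = S1,  R = tup3(T2, tree(T), tup3(unit, S1, float)),  float = T.
Bind S1 := tree(char); substituting into the 2 remaining equations that mention S1 gives: R = tup3(T2, tree(T), tup3(unit, tree(char), float)),  tup3(T2, tree(bool), C) = tup3(tree(char), S2, tup3(T, R, nat)).
Bind R := tup3(T2, tree(T), tup3(unit, tree(char), float)); substituting into the one remaining equation that mentions R gives: tup3(T2, tree(bool), C) = tup3(tree(char), S2, tup3(T, tup3(T2, tree(T), tup3(unit, tree(char), float)), nat)).
Bind T := float; substituting into the one remaining equation that mentions T gives: tup3(T2, tree(bool), C) = tup3(tree(char), S2, tup3(float, tup3(T2, tree(float), tup3(unit, tree(char), float)), nat)). Substituting into the earlier binding gives R := tup3(T2, tree(float), tup3(unit, tree(char), float)).
Decompose tup3/3: T2 = tree(char),  tree(bool) = S2,  C = tup3(float, tup3(T2, tree(float), tup3(unit, tree(char), float)), nat).
Bind T2 := tree(char); substituting into the one remaining equation that mentions T2 gives: C = tup3(float, tup3(tree(char), tree(float), tup3(unit, tree(char), float)), nat). Substituting into the earlier binding gives R := tup3(tree(char), tree(float), tup3(unit, tree(char), float)).
Bind S2 := tree(bool); no other remaining equation mentions S2.
Bind C := tup3(float, tup3(tree(char), tree(float), tup3(unit, tree(char), float)), nat); no other remaining equation mentions C.
Delete trivial equation unit = unit.
MGU = { S1 ↦ tree(char), R ↦ tup3(tree(char), tree(float), tup3(unit, tree(char), float)), T ↦ float, T2 ↦ tree(char), S2 ↦ tree(bool), C ↦ tup3(float, tup3(tree(char), tree(float), tup3(unit, tree(char), float)), nat) }, so C ↦ tup3(float, tup3(tree(char), tree(float), tup3(unit, tree(char), float)), nat).

tup3(float, tup3(tree(char), tree(float), tup3(unit, tree(char), float)), nat)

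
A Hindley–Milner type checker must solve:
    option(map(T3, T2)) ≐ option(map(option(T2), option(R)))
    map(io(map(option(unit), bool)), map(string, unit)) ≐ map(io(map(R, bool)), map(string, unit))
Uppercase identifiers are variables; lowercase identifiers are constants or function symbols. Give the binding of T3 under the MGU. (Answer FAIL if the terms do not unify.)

option(option(option(unit)))

Decompose option/1: map(T3, T2) ≐ map(option(T2), option(R)).
Decompose map/2: T3 ≐ option(T2),  T2 ≐ option(R).
Bind T3 := option(T2); no other remaining equation mentions T3.
Bind T2 := option(R); no other remaining equation mentions T2. Substituting into the earlier binding gives T3 := option(option(R)).
Decompose map/2: io(map(option(unit), bool)) ≐ io(map(R, bool)),  map(string, unit) ≐ map(string, unit).
Decompose io/1: map(option(unit), bool) ≐ map(R, bool).
Decompose map/2: option(unit) ≐ R,  bool ≐ bool.
Bind R := option(unit); no other remaining equation mentions R. Substituting into the earlier bindings gives T3 := option(option(option(unit))), T2 := option(option(unit)).
Delete trivial equation bool ≐ bool.
Delete trivial equation map(string, unit) ≐ map(string, unit).
MGU = { T3 ↦ option(option(option(unit))), T2 ↦ option(option(unit)), R ↦ option(unit) }, so T3 ↦ option(option(option(unit))).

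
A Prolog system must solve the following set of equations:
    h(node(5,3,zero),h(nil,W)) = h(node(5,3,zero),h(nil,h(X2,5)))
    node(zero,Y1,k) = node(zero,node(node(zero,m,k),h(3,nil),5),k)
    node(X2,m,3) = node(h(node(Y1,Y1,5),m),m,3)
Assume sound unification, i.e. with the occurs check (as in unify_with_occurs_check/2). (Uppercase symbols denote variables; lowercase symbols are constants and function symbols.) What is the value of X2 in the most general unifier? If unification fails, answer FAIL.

h(node(node(node(zero,m,k),h(3,nil),5),node(node(zero,m,k),h(3,nil),5),5),m)

Decompose h/2: node(5,3,zero) = node(5,3,zero),  h(nil,W) = h(nil,h(X2,5)).
Delete trivial equation node(5,3,zero) = node(5,3,zero).
Decompose h/2: nil = nil,  W = h(X2,5).
Delete trivial equation nil = nil.
Bind W := h(X2,5); no other remaining equation mentions W.
Decompose node/3: zero = zero,  Y1 = node(node(zero,m,k),h(3,nil),5),  k = k.
Delete trivial equation zero = zero.
Bind Y1 := node(node(zero,m,k),h(3,nil),5); substituting into the one remaining equation that mentions Y1 gives: node(X2,m,3) = node(h(node(node(node(zero,m,k),h(3,nil),5),node(node(zero,m,k),h(3,nil),5),5),m),m,3).
Delete trivial equation k = k.
Decompose node/3: X2 = h(node(node(node(zero,m,k),h(3,nil),5),node(node(zero,m,k),h(3,nil),5),5),m),  m = m,  3 = 3.
Bind X2 := h(node(node(node(zero,m,k),h(3,nil),5),node(node(zero,m,k),h(3,nil),5),5),m); no other remaining equation mentions X2. Substituting into the earlier binding gives W := h(h(node(node(node(zero,m,k),h(3,nil),5),node(node(zero,m,k),h(3,nil),5),5),m),5).
Delete trivial equation m = m.
Delete trivial equation 3 = 3.
MGU = { W -> h(h(node(node(node(zero,m,k),h(3,nil),5),node(node(zero,m,k),h(3,nil),5),5),m),5), Y1 -> node(node(zero,m,k),h(3,nil),5), X2 -> h(node(node(node(zero,m,k),h(3,nil),5),node(node(zero,m,k),h(3,nil),5),5),m) }, so X2 -> h(node(node(node(zero,m,k),h(3,nil),5),node(node(zero,m,k),h(3,nil),5),5),m).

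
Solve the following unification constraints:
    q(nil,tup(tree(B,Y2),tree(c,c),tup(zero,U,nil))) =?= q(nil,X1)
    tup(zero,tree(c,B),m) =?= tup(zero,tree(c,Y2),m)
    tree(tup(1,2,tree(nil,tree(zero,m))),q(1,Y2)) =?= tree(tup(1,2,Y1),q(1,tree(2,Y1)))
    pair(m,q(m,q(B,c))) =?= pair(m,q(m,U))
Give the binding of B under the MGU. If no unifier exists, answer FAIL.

Decompose q/2: nil =?= nil,  tup(tree(B,Y2),tree(c,c),tup(zero,U,nil)) =?= X1.
Delete trivial equation nil =?= nil.
Bind X1 := tup(tree(B,Y2),tree(c,c),tup(zero,U,nil)); no other remaining equation mentions X1.
Decompose tup/3: zero =?= zero,  tree(c,B) =?= tree(c,Y2),  m =?= m.
Delete trivial equation zero =?= zero.
Decompose tree/2: c =?= c,  B =?= Y2.
Delete trivial equation c =?= c.
Bind B := Y2; substituting into the one remaining equation that mentions B gives: pair(m,q(m,q(Y2,c))) =?= pair(m,q(m,U)). Substituting into the earlier binding gives X1 := tup(tree(Y2,Y2),tree(c,c),tup(zero,U,nil)).
Delete trivial equation m =?= m.
Decompose tree/2: tup(1,2,tree(nil,tree(zero,m))) =?= tup(1,2,Y1),  q(1,Y2) =?= q(1,tree(2,Y1)).
Decompose tup/3: 1 =?= 1,  2 =?= 2,  tree(nil,tree(zero,m)) =?= Y1.
Delete trivial equation 1 =?= 1.
Delete trivial equation 2 =?= 2.
Bind Y1 := tree(nil,tree(zero,m)); substituting into the one remaining equation that mentions Y1 gives: q(1,Y2) =?= q(1,tree(2,tree(nil,tree(zero,m)))).
Decompose q/2: 1 =?= 1,  Y2 =?= tree(2,tree(nil,tree(zero,m))).
Delete trivial equation 1 =?= 1.
Bind Y2 := tree(2,tree(nil,tree(zero,m))); substituting into the remaining equation gives: pair(m,q(m,q(tree(2,tree(nil,tree(zero,m))),c))) =?= pair(m,q(m,U)). Substituting into the earlier bindings gives X1 := tup(tree(tree(2,tree(nil,tree(zero,m))),tree(2,tree(nil,tree(zero,m)))),tree(c,c),tup(zero,U,nil)), B := tree(2,tree(nil,tree(zero,m))).
Decompose pair/2: m =?= m,  q(m,q(tree(2,tree(nil,tree(zero,m))),c)) =?= q(m,U).
Delete trivial equation m =?= m.
Decompose q/2: m =?= m,  q(tree(2,tree(nil,tree(zero,m))),c) =?= U.
Delete trivial equation m =?= m.
Bind U := q(tree(2,tree(nil,tree(zero,m))),c). Substituting into the earlier binding gives X1 := tup(tree(tree(2,tree(nil,tree(zero,m))),tree(2,tree(nil,tree(zero,m)))),tree(c,c),tup(zero,q(tree(2,tree(nil,tree(zero,m))),c),nil)).
MGU = { X1 := tup(tree(tree(2,tree(nil,tree(zero,m))),tree(2,tree(nil,tree(zero,m)))),tree(c,c),tup(zero,q(tree(2,tree(nil,tree(zero,m))),c),nil)), B := tree(2,tree(nil,tree(zero,m))), Y1 := tree(nil,tree(zero,m)), Y2 := tree(2,tree(nil,tree(zero,m))), U := q(tree(2,tree(nil,tree(zero,m))),c) }, so B := tree(2,tree(nil,tree(zero,m))).

tree(2,tree(nil,tree(zero,m)))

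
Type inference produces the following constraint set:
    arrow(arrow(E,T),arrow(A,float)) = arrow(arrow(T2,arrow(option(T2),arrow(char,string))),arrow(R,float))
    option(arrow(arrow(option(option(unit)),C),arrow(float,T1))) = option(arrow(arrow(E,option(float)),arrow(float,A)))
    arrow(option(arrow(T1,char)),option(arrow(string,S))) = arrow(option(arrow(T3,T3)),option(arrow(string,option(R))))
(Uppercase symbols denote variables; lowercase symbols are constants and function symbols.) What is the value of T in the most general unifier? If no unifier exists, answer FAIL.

arrow(option(option(option(unit))),arrow(char,string))

Decompose arrow/2: arrow(E,T) = arrow(T2,arrow(option(T2),arrow(char,string))),  arrow(A,float) = arrow(R,float).
Decompose arrow/2: E = T2,  T = arrow(option(T2),arrow(char,string)).
Bind E := T2; substituting into the one remaining equation that mentions E gives: option(arrow(arrow(option(option(unit)),C),arrow(float,T1))) = option(arrow(arrow(T2,option(float)),arrow(float,A))).
Bind T := arrow(option(T2),arrow(char,string)); no other remaining equation mentions T.
Decompose arrow/2: A = R,  float = float.
Bind A := R; substituting into the one remaining equation that mentions A gives: option(arrow(arrow(option(option(unit)),C),arrow(float,T1))) = option(arrow(arrow(T2,option(float)),arrow(float,R))).
Delete trivial equation float = float.
Decompose option/1: arrow(arrow(option(option(unit)),C),arrow(float,T1)) = arrow(arrow(T2,option(float)),arrow(float,R)).
Decompose arrow/2: arrow(option(option(unit)),C) = arrow(T2,option(float)),  arrow(float,T1) = arrow(float,R).
Decompose arrow/2: option(option(unit)) = T2,  C = option(float).
Bind T2 := option(option(unit)); no other remaining equation mentions T2. Substituting into the earlier bindings gives E := option(option(unit)), T := arrow(option(option(option(unit))),arrow(char,string)).
Bind C := option(float); no other remaining equation mentions C.
Decompose arrow/2: float = float,  T1 = R.
Delete trivial equation float = float.
Bind T1 := R; substituting into the remaining equation gives: arrow(option(arrow(R,char)),option(arrow(string,S))) = arrow(option(arrow(T3,T3)),option(arrow(string,option(R)))).
Decompose arrow/2: option(arrow(R,char)) = option(arrow(T3,T3)),  option(arrow(string,S)) = option(arrow(string,option(R))).
Decompose option/1: arrow(R,char) = arrow(T3,T3).
Decompose arrow/2: R = T3,  char = T3.
Bind R := T3; substituting into the one remaining equation that mentions R gives: option(arrow(string,S)) = option(arrow(string,option(T3))). Substituting into the earlier bindings gives A := T3, T1 := T3.
Bind T3 := char; substituting into the remaining equation gives: option(arrow(string,S)) = option(arrow(string,option(char))). Substituting into the earlier bindings gives A := char, T1 := char, R := char.
Decompose option/1: arrow(string,S) = arrow(string,option(char)).
Decompose arrow/2: string = string,  S = option(char).
Delete trivial equation string = string.
Bind S := option(char).
MGU = { E := option(option(unit)), T := arrow(option(option(option(unit))),arrow(char,string)), A := char, T2 := option(option(unit)), C := option(float), T1 := char, R := char, T3 := char, S := option(char) }, so T := arrow(option(option(option(unit))),arrow(char,string)).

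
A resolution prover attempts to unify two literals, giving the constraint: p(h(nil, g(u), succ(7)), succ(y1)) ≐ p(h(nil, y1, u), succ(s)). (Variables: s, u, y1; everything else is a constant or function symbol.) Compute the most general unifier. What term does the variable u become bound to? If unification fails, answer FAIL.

succ(7)

Decompose p/2: h(nil, g(u), succ(7)) ≐ h(nil, y1, u),  succ(y1) ≐ succ(s).
Decompose h/3: nil ≐ nil,  g(u) ≐ y1,  succ(7) ≐ u.
Delete trivial equation nil ≐ nil.
Bind y1 := g(u); substituting into the one remaining equation that mentions y1 gives: succ(g(u)) ≐ succ(s).
Bind u := succ(7); substituting into the remaining equation gives: succ(g(succ(7))) ≐ succ(s). Substituting into the earlier binding gives y1 := g(succ(7)).
Decompose succ/1: g(succ(7)) ≐ s.
Bind s := g(succ(7)).
MGU = { y1 -> g(succ(7)), u -> succ(7), s -> g(succ(7)) }, so u -> succ(7).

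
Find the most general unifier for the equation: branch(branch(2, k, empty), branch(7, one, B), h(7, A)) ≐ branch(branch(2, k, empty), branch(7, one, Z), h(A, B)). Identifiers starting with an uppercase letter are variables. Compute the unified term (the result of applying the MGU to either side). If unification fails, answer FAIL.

Decompose branch/3: branch(2, k, empty) ≐ branch(2, k, empty),  branch(7, one, B) ≐ branch(7, one, Z),  h(7, A) ≐ h(A, B).
Delete trivial equation branch(2, k, empty) ≐ branch(2, k, empty).
Decompose branch/3: 7 ≐ 7,  one ≐ one,  B ≐ Z.
Delete trivial equation 7 ≐ 7.
Delete trivial equation one ≐ one.
Bind B := Z; substituting into the remaining equation gives: h(7, A) ≐ h(A, Z).
Decompose h/2: 7 ≐ A,  A ≐ Z.
Bind A := 7; substituting into the remaining equation gives: 7 ≐ Z.
Bind Z := 7. Substituting into the earlier binding gives B := 7.
Applying the MGU to either side gives branch(branch(2, k, empty), branch(7, one, 7), h(7, 7)).

branch(branch(2, k, empty), branch(7, one, 7), h(7, 7))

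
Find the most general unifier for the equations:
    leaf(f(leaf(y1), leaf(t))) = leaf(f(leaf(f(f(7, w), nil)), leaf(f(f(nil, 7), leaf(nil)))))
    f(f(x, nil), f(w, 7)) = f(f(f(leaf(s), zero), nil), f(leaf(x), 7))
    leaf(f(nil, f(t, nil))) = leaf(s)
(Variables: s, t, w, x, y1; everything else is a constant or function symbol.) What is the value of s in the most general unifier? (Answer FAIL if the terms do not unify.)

f(nil, f(f(f(nil, 7), leaf(nil)), nil))

Decompose leaf/1: f(leaf(y1), leaf(t)) = f(leaf(f(f(7, w), nil)), leaf(f(f(nil, 7), leaf(nil)))).
Decompose f/2: leaf(y1) = leaf(f(f(7, w), nil)),  leaf(t) = leaf(f(f(nil, 7), leaf(nil))).
Decompose leaf/1: y1 = f(f(7, w), nil).
Bind y1 := f(f(7, w), nil); no other remaining equation mentions y1.
Decompose leaf/1: t = f(f(nil, 7), leaf(nil)).
Bind t := f(f(nil, 7), leaf(nil)); substituting into the one remaining equation that mentions t gives: leaf(f(nil, f(f(f(nil, 7), leaf(nil)), nil))) = leaf(s).
Decompose f/2: f(x, nil) = f(f(leaf(s), zero), nil),  f(w, 7) = f(leaf(x), 7).
Decompose f/2: x = f(leaf(s), zero),  nil = nil.
Bind x := f(leaf(s), zero); substituting into the one remaining equation that mentions x gives: f(w, 7) = f(leaf(f(leaf(s), zero)), 7).
Delete trivial equation nil = nil.
Decompose f/2: w = leaf(f(leaf(s), zero)),  7 = 7.
Bind w := leaf(f(leaf(s), zero)); no other remaining equation mentions w. Substituting into the earlier binding gives y1 := f(f(7, leaf(f(leaf(s), zero))), nil).
Delete trivial equation 7 = 7.
Decompose leaf/1: f(nil, f(f(f(nil, 7), leaf(nil)), nil)) = s.
Bind s := f(nil, f(f(f(nil, 7), leaf(nil)), nil)). Substituting into the earlier bindings gives y1 := f(f(7, leaf(f(leaf(f(nil, f(f(f(nil, 7), leaf(nil)), nil))), zero))), nil), x := f(leaf(f(nil, f(f(f(nil, 7), leaf(nil)), nil))), zero), w := leaf(f(leaf(f(nil, f(f(f(nil, 7), leaf(nil)), nil))), zero)).
MGU = { y1 ↦ f(f(7, leaf(f(leaf(f(nil, f(f(f(nil, 7), leaf(nil)), nil))), zero))), nil), t ↦ f(f(nil, 7), leaf(nil)), x ↦ f(leaf(f(nil, f(f(f(nil, 7), leaf(nil)), nil))), zero), w ↦ leaf(f(leaf(f(nil, f(f(f(nil, 7), leaf(nil)), nil))), zero)), s ↦ f(nil, f(f(f(nil, 7), leaf(nil)), nil)) }, so s ↦ f(nil, f(f(f(nil, 7), leaf(nil)), nil)).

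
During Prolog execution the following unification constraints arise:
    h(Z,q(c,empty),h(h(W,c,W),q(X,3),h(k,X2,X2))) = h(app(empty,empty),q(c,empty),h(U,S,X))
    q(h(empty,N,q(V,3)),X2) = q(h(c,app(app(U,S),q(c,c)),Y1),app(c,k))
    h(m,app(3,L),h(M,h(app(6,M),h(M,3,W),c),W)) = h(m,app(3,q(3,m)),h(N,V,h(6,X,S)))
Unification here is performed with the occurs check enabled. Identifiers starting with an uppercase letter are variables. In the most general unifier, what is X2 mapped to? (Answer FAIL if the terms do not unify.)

FAIL

Decompose h/3: Z = app(empty,empty),  q(c,empty) = q(c,empty),  h(h(W,c,W),q(X,3),h(k,X2,X2)) = h(U,S,X).
Bind Z := app(empty,empty); no other remaining equation mentions Z.
Delete trivial equation q(c,empty) = q(c,empty).
Decompose h/3: h(W,c,W) = U,  q(X,3) = S,  h(k,X2,X2) = X.
Bind U := h(W,c,W); substituting into the one remaining equation that mentions U gives: q(h(empty,N,q(V,3)),X2) = q(h(c,app(app(h(W,c,W),S),q(c,c)),Y1),app(c,k)).
Bind S := q(X,3); substituting into the 2 remaining equations that mention S gives: q(h(empty,N,q(V,3)),X2) = q(h(c,app(app(h(W,c,W),q(X,3)),q(c,c)),Y1),app(c,k)),  h(m,app(3,L),h(M,h(app(6,M),h(M,3,W),c),W)) = h(m,app(3,q(3,m)),h(N,V,h(6,X,q(X,3)))).
Bind X := h(k,X2,X2); substituting into the remaining equations gives: q(h(empty,N,q(V,3)),X2) = q(h(c,app(app(h(W,c,W),q(h(k,X2,X2),3)),q(c,c)),Y1),app(c,k)),  h(m,app(3,L),h(M,h(app(6,M),h(M,3,W),c),W)) = h(m,app(3,q(3,m)),h(N,V,h(6,h(k,X2,X2),q(h(k,X2,X2),3)))). Substituting into the earlier binding gives S := q(h(k,X2,X2),3).
Decompose q/2: h(empty,N,q(V,3)) = h(c,app(app(h(W,c,W),q(h(k,X2,X2),3)),q(c,c)),Y1),  X2 = app(c,k).
Decompose h/3: empty = c,  N = app(app(h(W,c,W),q(h(k,X2,X2),3)),q(c,c)),  q(V,3) = Y1.
Clash: constants empty and c differ; no unifier exists.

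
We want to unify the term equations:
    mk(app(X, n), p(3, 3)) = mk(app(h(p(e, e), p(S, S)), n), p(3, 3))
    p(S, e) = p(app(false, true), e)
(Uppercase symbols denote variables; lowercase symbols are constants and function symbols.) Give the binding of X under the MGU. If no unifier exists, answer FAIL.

h(p(e, e), p(app(false, true), app(false, true)))

Decompose mk/2: app(X, n) = app(h(p(e, e), p(S, S)), n),  p(3, 3) = p(3, 3).
Decompose app/2: X = h(p(e, e), p(S, S)),  n = n.
Bind X := h(p(e, e), p(S, S)); no other remaining equation mentions X.
Delete trivial equation n = n.
Delete trivial equation p(3, 3) = p(3, 3).
Decompose p/2: S = app(false, true),  e = e.
Bind S := app(false, true); no other remaining equation mentions S. Substituting into the earlier binding gives X := h(p(e, e), p(app(false, true), app(false, true))).
Delete trivial equation e = e.
MGU = { X ↦ h(p(e, e), p(app(false, true), app(false, true))), S ↦ app(false, true) }, so X ↦ h(p(e, e), p(app(false, true), app(false, true))).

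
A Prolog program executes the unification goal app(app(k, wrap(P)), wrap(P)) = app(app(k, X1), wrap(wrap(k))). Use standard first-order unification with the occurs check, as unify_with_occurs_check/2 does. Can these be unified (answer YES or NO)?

YES

Decompose app/2: app(k, wrap(P)) = app(k, X1),  wrap(P) = wrap(wrap(k)).
Decompose app/2: k = k,  wrap(P) = X1.
Delete trivial equation k = k.
Bind X1 := wrap(P); no other remaining equation mentions X1.
Decompose wrap/1: P = wrap(k).
Bind P := wrap(k). Substituting into the earlier binding gives X1 := wrap(wrap(k)).
No equations remain and no clash or occurs-check failure arose, so a unifier exists.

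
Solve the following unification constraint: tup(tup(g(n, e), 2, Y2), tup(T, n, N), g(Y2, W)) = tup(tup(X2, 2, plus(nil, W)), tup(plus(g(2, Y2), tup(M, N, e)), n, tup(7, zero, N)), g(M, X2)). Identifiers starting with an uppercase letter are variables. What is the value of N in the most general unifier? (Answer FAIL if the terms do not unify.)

Decompose tup/3: tup(g(n, e), 2, Y2) = tup(X2, 2, plus(nil, W)),  tup(T, n, N) = tup(plus(g(2, Y2), tup(M, N, e)), n, tup(7, zero, N)),  g(Y2, W) = g(M, X2).
Decompose tup/3: g(n, e) = X2,  2 = 2,  Y2 = plus(nil, W).
Bind X2 := g(n, e); substituting into the one remaining equation that mentions X2 gives: g(Y2, W) = g(M, g(n, e)).
Delete trivial equation 2 = 2.
Bind Y2 := plus(nil, W); substituting into the remaining equations gives: tup(T, n, N) = tup(plus(g(2, plus(nil, W)), tup(M, N, e)), n, tup(7, zero, N)),  g(plus(nil, W), W) = g(M, g(n, e)).
Decompose tup/3: T = plus(g(2, plus(nil, W)), tup(M, N, e)),  n = n,  N = tup(7, zero, N).
Bind T := plus(g(2, plus(nil, W)), tup(M, N, e)); no other remaining equation mentions T.
Delete trivial equation n = n.
Occurs check fails: N occurs in tup(7, zero, N); the equation N = tup(7, zero, N) has no finite solution.

FAIL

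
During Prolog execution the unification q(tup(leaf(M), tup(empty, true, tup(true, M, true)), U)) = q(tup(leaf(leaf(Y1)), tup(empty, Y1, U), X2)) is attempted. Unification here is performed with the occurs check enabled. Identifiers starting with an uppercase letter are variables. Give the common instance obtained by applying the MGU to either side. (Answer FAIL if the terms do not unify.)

Decompose q/1: tup(leaf(M), tup(empty, true, tup(true, M, true)), U) = tup(leaf(leaf(Y1)), tup(empty, Y1, U), X2).
Decompose tup/3: leaf(M) = leaf(leaf(Y1)),  tup(empty, true, tup(true, M, true)) = tup(empty, Y1, U),  U = X2.
Decompose leaf/1: M = leaf(Y1).
Bind M := leaf(Y1); substituting into the one remaining equation that mentions M gives: tup(empty, true, tup(true, leaf(Y1), true)) = tup(empty, Y1, U).
Decompose tup/3: empty = empty,  true = Y1,  tup(true, leaf(Y1), true) = U.
Delete trivial equation empty = empty.
Bind Y1 := true; substituting into the one remaining equation that mentions Y1 gives: tup(true, leaf(true), true) = U. Substituting into the earlier binding gives M := leaf(true).
Bind U := tup(true, leaf(true), true); substituting into the remaining equation gives: tup(true, leaf(true), true) = X2.
Bind X2 := tup(true, leaf(true), true).
Applying the MGU to either side gives q(tup(leaf(leaf(true)), tup(empty, true, tup(true, leaf(true), true)), tup(true, leaf(true), true))).

q(tup(leaf(leaf(true)), tup(empty, true, tup(true, leaf(true), true)), tup(true, leaf(true), true)))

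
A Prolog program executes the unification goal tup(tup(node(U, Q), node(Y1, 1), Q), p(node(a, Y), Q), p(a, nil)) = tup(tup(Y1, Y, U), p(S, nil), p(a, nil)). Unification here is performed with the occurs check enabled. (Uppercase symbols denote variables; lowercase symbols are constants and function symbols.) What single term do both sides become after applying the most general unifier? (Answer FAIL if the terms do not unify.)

tup(tup(node(nil, nil), node(node(nil, nil), 1), nil), p(node(a, node(node(nil, nil), 1)), nil), p(a, nil))

Decompose tup/3: tup(node(U, Q), node(Y1, 1), Q) = tup(Y1, Y, U),  p(node(a, Y), Q) = p(S, nil),  p(a, nil) = p(a, nil).
Decompose tup/3: node(U, Q) = Y1,  node(Y1, 1) = Y,  Q = U.
Bind Y1 := node(U, Q); substituting into the one remaining equation that mentions Y1 gives: node(node(U, Q), 1) = Y.
Bind Y := node(node(U, Q), 1); substituting into the one remaining equation that mentions Y gives: p(node(a, node(node(U, Q), 1)), Q) = p(S, nil).
Bind Q := U; substituting into the one remaining equation that mentions Q gives: p(node(a, node(node(U, U), 1)), U) = p(S, nil). Substituting into the earlier bindings gives Y1 := node(U, U), Y := node(node(U, U), 1).
Decompose p/2: node(a, node(node(U, U), 1)) = S,  U = nil.
Bind S := node(a, node(node(U, U), 1)); no other remaining equation mentions S.
Bind U := nil; no other remaining equation mentions U. Substituting into the earlier bindings gives Y1 := node(nil, nil), Y := node(node(nil, nil), 1), Q := nil, S := node(a, node(node(nil, nil), 1)).
Delete trivial equation p(a, nil) = p(a, nil).
Applying the MGU to either side gives tup(tup(node(nil, nil), node(node(nil, nil), 1), nil), p(node(a, node(node(nil, nil), 1)), nil), p(a, nil)).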